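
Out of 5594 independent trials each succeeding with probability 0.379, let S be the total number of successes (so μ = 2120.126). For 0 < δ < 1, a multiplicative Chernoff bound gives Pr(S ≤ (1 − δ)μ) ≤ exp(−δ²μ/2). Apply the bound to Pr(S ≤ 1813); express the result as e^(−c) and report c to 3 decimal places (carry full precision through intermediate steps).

Write 1813 = (1 − δ)μ, so δ = 1 − 1813/2120.126 = 0.1448621…
Then the exponent is δ²μ/2 = (μ − 1813)²/(2μ) = 22.245466.

22.245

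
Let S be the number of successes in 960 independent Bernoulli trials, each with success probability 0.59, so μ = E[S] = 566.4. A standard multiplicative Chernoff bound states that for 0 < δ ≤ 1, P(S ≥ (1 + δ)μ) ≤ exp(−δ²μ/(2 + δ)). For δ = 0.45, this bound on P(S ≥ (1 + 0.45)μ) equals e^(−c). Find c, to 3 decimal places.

46.815

c = δ²μ/(2 + δ) = 0.45²·566.4/(2 + 0.45) = 46.8147.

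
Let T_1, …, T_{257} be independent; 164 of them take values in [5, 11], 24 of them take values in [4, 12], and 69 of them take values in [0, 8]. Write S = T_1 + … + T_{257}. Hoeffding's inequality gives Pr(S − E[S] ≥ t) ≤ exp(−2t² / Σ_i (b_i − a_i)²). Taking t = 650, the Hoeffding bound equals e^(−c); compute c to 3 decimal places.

71.272

Σ(b_i − a_i)² = 164·6² + 24·8² + 69·8² = 11856.
c = 2t² / 11856 = 2·650² / 11856 = 71.2719.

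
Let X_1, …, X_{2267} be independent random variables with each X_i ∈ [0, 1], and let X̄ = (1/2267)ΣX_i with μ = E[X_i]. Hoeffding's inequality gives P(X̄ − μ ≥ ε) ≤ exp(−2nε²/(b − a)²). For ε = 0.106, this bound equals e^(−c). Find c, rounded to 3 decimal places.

c = 2nε²/(b − a)² = 2·2267·0.106² / 1² = 50.9440.

50.944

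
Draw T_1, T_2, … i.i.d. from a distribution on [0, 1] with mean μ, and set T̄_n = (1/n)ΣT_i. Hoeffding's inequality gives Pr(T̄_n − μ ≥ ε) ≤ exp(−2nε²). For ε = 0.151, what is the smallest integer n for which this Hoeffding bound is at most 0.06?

62

Require exp(−2nε²) ≤ 0.06, i.e. 2nε² ≥ ln(1/0.06) = 2.813411.
So n ≥ 2.813411 / (2·0.151²) = 61.695.
The smallest integer n is 62.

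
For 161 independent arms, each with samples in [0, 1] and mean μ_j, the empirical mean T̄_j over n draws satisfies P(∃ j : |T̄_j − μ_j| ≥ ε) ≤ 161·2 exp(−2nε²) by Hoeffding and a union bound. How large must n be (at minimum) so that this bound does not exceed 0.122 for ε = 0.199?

100

Need 2·161·exp(−2nε²) ≤ 0.122, i.e. exp(−2nε²) ≤ 0.122/322.
So 2nε² ≥ ln(322/0.122) = 7.878286.
Hence n ≥ 7.878286/(2·0.199²) = 99.471.
The smallest integer n is 100.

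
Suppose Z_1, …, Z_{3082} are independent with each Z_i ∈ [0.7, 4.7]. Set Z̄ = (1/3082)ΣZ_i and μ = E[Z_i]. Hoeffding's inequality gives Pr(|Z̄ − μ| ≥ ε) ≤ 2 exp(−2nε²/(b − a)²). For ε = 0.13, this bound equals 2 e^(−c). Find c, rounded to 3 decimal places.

6.511

c = 2nε²/(b − a)² = 2·3082·0.13² / 4² = 6.5107.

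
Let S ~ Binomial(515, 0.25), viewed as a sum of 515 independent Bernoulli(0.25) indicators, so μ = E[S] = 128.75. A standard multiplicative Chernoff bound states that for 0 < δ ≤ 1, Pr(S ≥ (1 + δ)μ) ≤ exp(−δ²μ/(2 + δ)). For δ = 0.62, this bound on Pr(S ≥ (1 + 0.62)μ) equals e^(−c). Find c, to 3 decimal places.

18.890

c = δ²μ/(2 + δ) = 0.62²·128.75/(2 + 0.62) = 18.8899.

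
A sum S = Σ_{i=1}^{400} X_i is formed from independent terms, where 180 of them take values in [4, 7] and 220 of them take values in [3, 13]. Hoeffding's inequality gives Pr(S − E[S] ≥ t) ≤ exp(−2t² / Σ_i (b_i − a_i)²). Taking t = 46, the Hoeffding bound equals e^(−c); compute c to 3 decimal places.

0.179

Σ(b_i − a_i)² = 180·3² + 220·10² = 23620.
c = 2t² / 23620 = 2·46² / 23620 = 0.1792.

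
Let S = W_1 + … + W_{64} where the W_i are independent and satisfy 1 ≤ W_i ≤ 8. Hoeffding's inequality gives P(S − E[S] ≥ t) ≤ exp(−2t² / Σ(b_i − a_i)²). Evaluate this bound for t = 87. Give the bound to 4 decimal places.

Σ(b_i − a_i)² = 64·(7)² = 3136.
Exponent = 2·87²/3136 = 4.8272.
Bound = exp(−4.8272) = 0.00801.

0.0080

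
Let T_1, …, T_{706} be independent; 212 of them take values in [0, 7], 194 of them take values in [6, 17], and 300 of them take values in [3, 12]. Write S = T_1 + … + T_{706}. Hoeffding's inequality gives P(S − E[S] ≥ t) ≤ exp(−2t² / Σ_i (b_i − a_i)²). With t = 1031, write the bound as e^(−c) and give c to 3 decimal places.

Σ(b_i − a_i)² = 212·7² + 194·11² + 300·9² = 58162.
c = 2t² / 58162 = 2·1031² / 58162 = 36.5517.

36.552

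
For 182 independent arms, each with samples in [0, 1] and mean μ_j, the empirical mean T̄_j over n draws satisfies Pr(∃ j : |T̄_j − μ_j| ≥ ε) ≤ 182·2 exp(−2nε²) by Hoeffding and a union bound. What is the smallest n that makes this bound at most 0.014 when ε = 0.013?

30077

Need 2·182·exp(−2nε²) ≤ 0.014, i.e. exp(−2nε²) ≤ 0.014/364.
So 2nε² ≥ ln(364/0.014) = 10.165852.
Hence n ≥ 10.165852/(2·0.013²) = 30076.485.
The smallest integer n is 30077.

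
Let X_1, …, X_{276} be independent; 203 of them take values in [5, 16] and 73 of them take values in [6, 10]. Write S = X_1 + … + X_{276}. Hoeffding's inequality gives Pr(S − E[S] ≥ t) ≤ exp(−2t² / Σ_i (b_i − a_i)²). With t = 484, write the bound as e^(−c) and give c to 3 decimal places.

18.208

Σ(b_i − a_i)² = 203·11² + 73·4² = 25731.
c = 2t² / 25731 = 2·484² / 25731 = 18.2081.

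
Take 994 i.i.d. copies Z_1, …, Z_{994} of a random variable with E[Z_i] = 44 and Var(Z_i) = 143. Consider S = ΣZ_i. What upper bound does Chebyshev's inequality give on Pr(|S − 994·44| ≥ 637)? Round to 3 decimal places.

Var(S) = n·Var(Z_i) = 994·143 = 142142.
Chebyshev: Pr(|S − 994·44| ≥ 637) ≤ Var(S)/637² = 142142/405769 = 0.3503.

0.350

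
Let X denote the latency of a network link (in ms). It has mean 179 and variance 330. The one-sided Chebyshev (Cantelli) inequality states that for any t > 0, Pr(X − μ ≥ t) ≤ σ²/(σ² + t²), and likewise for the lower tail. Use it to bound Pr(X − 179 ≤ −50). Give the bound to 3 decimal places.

Here σ² = 330 and t = 50, so σ² + t² = 2830.
Cantelli's bound: 330/2830 = 0.1166.

0.117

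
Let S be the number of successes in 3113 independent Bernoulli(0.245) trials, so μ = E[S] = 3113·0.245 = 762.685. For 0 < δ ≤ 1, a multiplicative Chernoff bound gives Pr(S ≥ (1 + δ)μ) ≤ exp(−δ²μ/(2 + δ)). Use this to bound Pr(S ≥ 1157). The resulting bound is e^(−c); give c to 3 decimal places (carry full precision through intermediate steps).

80.995

Write 1157 = (1 + δ)μ, so δ = 1157/762.685 − 1 = 0.517009…
Then the exponent is δ²μ/(2 + δ) = (1157 − μ)² / (μ·(2 + δ)) = 80.994704.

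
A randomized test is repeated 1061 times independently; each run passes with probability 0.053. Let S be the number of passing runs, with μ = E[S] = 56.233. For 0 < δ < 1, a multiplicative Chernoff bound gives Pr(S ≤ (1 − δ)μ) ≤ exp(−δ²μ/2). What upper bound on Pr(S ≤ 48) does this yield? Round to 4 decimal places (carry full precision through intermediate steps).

0.5473

Write 48 = (1 − δ)μ, so δ = 1 − 48/56.233 = 0.1464087…
Then the exponent is δ²μ/2 = (μ − 48)²/(2μ) = 0.602691.
Bound = exp(−0.602691) = 0.54734.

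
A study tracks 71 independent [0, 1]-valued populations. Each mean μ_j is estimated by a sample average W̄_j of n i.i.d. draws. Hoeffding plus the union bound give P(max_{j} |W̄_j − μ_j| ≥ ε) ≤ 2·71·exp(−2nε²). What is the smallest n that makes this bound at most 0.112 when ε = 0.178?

113

Need 2·71·exp(−2nε²) ≤ 0.112, i.e. exp(−2nε²) ≤ 0.112/142.
So 2nε² ≥ ln(142/0.112) = 7.145083.
Hence n ≥ 7.145083/(2·0.178²) = 112.755.
The smallest integer n is 113.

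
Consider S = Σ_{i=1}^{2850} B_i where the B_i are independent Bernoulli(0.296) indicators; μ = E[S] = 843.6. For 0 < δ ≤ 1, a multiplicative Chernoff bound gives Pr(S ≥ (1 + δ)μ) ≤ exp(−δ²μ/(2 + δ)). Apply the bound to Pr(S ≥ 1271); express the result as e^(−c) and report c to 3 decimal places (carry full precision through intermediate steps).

Write 1271 = (1 + δ)μ, so δ = 1271/843.6 − 1 = 0.5066382…
Then the exponent is δ²μ/(2 + δ) = (1271 − μ)² / (μ·(2 + δ)) = 86.385491.

86.385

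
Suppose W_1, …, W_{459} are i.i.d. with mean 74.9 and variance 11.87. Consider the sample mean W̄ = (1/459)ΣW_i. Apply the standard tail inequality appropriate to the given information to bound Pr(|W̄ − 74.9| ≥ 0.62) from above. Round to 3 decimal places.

With mean and variance of each term known, Chebyshev's inequality bounds the deviation of the sum (or sample mean).
Var(W̄) = Var(W_i)/n = 11.87/459 = 0.025861.
Chebyshev: Pr(|W̄ − 74.9| ≥ 0.62) ≤ Var(W̄)/(0.62)² = 11.87/(459·0.62²) = 0.0673.

0.067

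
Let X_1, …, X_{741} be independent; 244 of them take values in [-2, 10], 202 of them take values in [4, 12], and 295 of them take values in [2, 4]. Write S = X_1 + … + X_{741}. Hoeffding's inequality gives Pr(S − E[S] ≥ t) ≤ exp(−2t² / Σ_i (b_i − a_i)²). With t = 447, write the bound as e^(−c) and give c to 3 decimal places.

8.115

Σ(b_i − a_i)² = 244·12² + 202·8² + 295·2² = 49244.
c = 2t² / 49244 = 2·447² / 49244 = 8.1151.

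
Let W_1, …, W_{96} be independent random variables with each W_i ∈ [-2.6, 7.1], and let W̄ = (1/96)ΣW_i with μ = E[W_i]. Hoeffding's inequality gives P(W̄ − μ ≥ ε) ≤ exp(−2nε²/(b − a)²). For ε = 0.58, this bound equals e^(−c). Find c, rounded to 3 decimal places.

0.686

c = 2nε²/(b − a)² = 2·96·0.58² / 9.7² = 0.6865.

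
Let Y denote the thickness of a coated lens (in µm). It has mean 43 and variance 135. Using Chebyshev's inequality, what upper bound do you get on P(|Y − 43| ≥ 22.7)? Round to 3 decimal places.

0.262

Chebyshev: P(|Y − μ| ≥ t) ≤ Var(Y)/t².
Bound = 135 / 515.29 = 0.2620.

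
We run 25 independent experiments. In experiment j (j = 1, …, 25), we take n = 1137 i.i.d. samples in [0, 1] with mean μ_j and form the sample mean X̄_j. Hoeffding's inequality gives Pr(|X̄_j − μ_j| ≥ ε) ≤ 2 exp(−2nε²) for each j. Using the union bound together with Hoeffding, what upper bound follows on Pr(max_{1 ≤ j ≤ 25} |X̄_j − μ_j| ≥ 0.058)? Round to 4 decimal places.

0.0238

Per-experiment Hoeffding bound: 2·exp(−2·1137·0.058²) = 2·exp(−7.64974) = 0.00095234.
Union bound over 25 events: 25·0.00095234 = 0.02381.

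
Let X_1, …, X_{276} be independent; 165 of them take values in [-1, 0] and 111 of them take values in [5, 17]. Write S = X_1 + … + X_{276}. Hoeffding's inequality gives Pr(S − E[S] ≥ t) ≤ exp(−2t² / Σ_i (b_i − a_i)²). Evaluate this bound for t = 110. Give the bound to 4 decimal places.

0.2235

Σ(b_i − a_i)² = 165·1² + 111·12² = 16149.
Exponent = 2·110² / 16149 = 1.49854.
Bound = exp(−1.49854) = 0.22346.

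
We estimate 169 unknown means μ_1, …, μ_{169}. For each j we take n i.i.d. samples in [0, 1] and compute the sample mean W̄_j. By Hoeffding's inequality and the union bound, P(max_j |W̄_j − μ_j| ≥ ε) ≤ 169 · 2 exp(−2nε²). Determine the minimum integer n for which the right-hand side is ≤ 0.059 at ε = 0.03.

4808

Need 2·169·exp(−2nε²) ≤ 0.059, i.e. exp(−2nε²) ≤ 0.059/338.
So 2nε² ≥ ln(338/0.059) = 8.653264.
Hence n ≥ 8.653264/(2·0.03²) = 4807.369.
The smallest integer n is 4808.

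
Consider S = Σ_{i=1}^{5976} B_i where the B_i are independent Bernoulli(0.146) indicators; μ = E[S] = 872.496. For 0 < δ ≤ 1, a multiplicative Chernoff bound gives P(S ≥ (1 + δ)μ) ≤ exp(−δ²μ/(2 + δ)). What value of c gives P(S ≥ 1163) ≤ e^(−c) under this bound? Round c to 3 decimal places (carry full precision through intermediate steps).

Write 1163 = (1 + δ)μ, so δ = 1163/872.496 − 1 = 0.3329574…
Then the exponent is δ²μ/(2 + δ) = (1163 − μ)² / (μ·(2 + δ)) = 41.460447.

41.460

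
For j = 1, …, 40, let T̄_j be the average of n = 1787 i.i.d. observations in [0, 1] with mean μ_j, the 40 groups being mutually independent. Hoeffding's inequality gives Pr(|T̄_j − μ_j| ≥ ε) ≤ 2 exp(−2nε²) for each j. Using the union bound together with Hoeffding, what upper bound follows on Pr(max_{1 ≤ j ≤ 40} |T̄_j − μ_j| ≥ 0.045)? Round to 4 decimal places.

0.0575

Per-experiment Hoeffding bound: 2·exp(−2·1787·0.045²) = 2·exp(−7.23735) = 0.0014384.
Union bound over 40 events: 40·0.0014384 = 0.05754.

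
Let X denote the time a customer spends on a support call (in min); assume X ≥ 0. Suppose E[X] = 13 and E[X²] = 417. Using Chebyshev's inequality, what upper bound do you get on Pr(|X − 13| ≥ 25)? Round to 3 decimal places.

Var(X) = E[X²] − (E[X])² = 417 − 169 = 248.
Chebyshev's inequality: Pr(|X − μ| ≥ t) ≤ Var(X)/t² = 248/625 = 0.3968.

0.397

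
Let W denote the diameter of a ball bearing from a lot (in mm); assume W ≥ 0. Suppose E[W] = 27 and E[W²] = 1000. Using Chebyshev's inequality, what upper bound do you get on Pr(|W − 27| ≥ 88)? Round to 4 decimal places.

Var(W) = E[W²] − (E[W])² = 1000 − 729 = 271.
Chebyshev's inequality: Pr(|W − μ| ≥ t) ≤ Var(W)/t² = 271/7744 = 0.0350.

0.0350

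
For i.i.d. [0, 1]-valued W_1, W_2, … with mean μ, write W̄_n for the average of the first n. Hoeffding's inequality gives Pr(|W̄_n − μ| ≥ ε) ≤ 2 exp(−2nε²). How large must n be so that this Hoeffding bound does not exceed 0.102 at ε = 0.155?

Require 2·exp(−2nε²) ≤ 0.102, i.e. 2nε² ≥ ln(2/0.102) = 2.975930.
So n ≥ 2.975930 / (2·0.155²) = 61.934.
The smallest integer n is 62.

62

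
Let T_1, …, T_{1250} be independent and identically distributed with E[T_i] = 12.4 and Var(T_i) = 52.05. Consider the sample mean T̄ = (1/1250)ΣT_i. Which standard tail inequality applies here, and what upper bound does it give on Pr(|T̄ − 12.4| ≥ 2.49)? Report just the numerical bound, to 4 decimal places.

0.0067

With mean and variance of each term known, Chebyshev's inequality bounds the deviation of the sum (or sample mean).
Var(T̄) = Var(T_i)/n = 52.05/1250 = 0.04164.
Chebyshev: Pr(|T̄ − 12.4| ≥ 2.49) ≤ Var(T̄)/(2.49)² = 52.05/(1250·2.49²) = 0.0067.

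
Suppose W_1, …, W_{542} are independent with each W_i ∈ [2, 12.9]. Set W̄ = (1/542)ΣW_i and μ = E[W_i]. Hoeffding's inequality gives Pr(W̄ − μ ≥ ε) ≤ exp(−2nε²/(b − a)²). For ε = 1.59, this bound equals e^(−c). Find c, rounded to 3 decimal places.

c = 2nε²/(b − a)² = 2·542·1.59² / 10.9² = 23.0659.

23.066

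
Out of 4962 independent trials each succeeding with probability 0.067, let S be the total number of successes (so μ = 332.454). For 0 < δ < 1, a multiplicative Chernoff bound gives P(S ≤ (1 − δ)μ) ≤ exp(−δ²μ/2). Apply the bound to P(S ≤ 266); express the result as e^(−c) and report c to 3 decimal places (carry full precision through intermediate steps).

6.642

Write 266 = (1 − δ)μ, so δ = 1 − 266/332.454 = 0.1998893…
Then the exponent is δ²μ/2 = (μ − 266)²/(2μ) = 6.641722.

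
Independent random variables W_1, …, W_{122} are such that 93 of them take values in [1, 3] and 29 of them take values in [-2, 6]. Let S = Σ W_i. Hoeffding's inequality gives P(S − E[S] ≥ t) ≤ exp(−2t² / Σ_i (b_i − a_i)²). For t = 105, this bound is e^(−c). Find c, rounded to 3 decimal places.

Σ(b_i − a_i)² = 93·2² + 29·8² = 2228.
c = 2t² / 2228 = 2·105² / 2228 = 9.8968.

9.897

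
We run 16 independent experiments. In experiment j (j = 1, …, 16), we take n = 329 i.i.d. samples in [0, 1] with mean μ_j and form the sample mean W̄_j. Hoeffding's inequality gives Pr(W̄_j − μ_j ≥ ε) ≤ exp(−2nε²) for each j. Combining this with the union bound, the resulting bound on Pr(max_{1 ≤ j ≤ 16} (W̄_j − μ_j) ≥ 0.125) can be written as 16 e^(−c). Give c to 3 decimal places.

Union bound over the 16 events: Pr(max_{1 ≤ j ≤ 16} (W̄_j − μ_j) ≥ 0.125) ≤ 16·exp(−2nε²) = 16 exp(−2·329·0.125²).
So c = 2·329·0.125² = 10.2812.

10.281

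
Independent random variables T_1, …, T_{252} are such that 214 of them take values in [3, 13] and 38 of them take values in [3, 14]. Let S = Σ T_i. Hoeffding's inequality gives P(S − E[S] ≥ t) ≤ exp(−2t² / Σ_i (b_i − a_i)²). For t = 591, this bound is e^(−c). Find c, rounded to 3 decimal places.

26.870

Σ(b_i − a_i)² = 214·10² + 38·11² = 25998.
c = 2t² / 25998 = 2·591² / 25998 = 26.8698.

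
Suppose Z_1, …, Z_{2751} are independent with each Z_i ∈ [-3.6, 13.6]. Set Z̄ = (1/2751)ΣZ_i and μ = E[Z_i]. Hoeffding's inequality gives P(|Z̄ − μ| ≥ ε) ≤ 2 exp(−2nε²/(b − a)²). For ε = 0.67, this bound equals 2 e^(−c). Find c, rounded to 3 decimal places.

c = 2nε²/(b − a)² = 2·2751·0.67² / 17.2² = 8.3486.

8.349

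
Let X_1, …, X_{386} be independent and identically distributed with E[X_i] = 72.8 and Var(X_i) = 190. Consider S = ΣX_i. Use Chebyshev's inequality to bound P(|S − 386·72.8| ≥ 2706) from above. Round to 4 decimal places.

0.0100

Var(S) = n·Var(X_i) = 386·190 = 73340.
Chebyshev: P(|S − 386·72.8| ≥ 2706) ≤ Var(S)/2706² = 73340/7322436 = 0.0100.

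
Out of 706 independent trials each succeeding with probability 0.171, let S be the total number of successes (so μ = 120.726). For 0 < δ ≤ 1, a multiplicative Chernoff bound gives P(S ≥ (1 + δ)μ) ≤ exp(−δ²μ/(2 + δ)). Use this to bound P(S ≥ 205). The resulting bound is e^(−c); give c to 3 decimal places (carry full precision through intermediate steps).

21.804

Write 205 = (1 + δ)μ, so δ = 205/120.726 − 1 = 0.6980601…
Then the exponent is δ²μ/(2 + δ) = (205 − μ)² / (μ·(2 + δ)) = 21.803931.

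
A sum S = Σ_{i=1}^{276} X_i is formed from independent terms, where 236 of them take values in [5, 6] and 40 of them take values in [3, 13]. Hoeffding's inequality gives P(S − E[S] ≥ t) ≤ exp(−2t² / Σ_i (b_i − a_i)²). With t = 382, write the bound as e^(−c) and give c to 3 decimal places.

68.897

Σ(b_i − a_i)² = 236·1² + 40·10² = 4236.
c = 2t² / 4236 = 2·382² / 4236 = 68.8971.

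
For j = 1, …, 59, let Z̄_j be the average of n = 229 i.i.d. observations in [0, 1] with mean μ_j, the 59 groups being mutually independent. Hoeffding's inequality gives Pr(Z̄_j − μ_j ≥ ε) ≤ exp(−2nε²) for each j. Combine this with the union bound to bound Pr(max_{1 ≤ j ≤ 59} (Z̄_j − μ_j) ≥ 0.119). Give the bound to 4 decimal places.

0.0900

Per-experiment Hoeffding bound: exp(−2·229·0.119²) = exp(−6.48574) = 0.001525.
Union bound over 59 events: 59·0.001525 = 0.08998.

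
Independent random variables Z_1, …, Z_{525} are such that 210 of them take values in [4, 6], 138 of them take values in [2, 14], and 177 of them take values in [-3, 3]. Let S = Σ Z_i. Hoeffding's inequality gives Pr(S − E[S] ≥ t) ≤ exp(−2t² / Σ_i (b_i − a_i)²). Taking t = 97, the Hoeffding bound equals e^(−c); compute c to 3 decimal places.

Σ(b_i − a_i)² = 210·2² + 138·12² + 177·6² = 27084.
c = 2t² / 27084 = 2·97² / 27084 = 0.6948.

0.695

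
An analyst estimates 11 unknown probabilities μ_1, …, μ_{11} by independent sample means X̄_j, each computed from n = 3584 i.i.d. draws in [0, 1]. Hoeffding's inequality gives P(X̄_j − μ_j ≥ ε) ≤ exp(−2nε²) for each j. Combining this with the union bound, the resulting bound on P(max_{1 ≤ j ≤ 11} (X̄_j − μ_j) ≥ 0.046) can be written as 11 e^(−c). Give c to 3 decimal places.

15.167

Union bound over the 11 events: P(max_{1 ≤ j ≤ 11} (X̄_j − μ_j) ≥ 0.046) ≤ 11·exp(−2nε²) = 11 exp(−2·3584·0.046²).
So c = 2·3584·0.046² = 15.1675.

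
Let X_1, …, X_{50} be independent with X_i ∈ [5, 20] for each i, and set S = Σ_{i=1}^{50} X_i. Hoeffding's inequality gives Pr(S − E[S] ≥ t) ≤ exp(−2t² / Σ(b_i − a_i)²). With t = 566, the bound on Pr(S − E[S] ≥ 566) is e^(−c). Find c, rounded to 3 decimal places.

Σ(b_i − a_i)² = 50·(15)² = 11250.
c = 2t²/11250 = 2·566²/11250 = 56.9522.

56.952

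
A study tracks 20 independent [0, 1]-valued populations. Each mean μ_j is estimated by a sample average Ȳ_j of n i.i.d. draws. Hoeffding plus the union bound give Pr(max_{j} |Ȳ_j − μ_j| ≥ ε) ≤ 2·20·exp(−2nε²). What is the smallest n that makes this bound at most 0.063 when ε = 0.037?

2358

Need 2·20·exp(−2nε²) ≤ 0.063, i.e. exp(−2nε²) ≤ 0.063/40.
So 2nε² ≥ ln(40/0.063) = 6.453500.
Hence n ≥ 6.453500/(2·0.037²) = 2357.012.
The smallest integer n is 2358.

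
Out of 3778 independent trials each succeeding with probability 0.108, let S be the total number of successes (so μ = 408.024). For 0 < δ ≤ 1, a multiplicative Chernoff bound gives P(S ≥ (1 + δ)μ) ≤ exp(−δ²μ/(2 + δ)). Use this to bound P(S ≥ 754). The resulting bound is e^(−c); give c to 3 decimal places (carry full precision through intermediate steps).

Write 754 = (1 + δ)μ, so δ = 754/408.024 − 1 = 0.8479305…
Then the exponent is δ²μ/(2 + δ) = (754 − μ)² / (μ·(2 + δ)) = 103.009398.

103.009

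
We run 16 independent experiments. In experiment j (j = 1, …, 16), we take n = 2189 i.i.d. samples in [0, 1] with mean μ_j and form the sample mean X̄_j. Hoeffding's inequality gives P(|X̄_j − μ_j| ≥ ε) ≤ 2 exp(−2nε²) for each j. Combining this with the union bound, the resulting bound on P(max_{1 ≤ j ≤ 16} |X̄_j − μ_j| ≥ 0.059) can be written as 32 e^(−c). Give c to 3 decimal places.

15.240

Union bound over the 16 events: P(max_{1 ≤ j ≤ 16} |X̄_j − μ_j| ≥ 0.059) ≤ 16·2·exp(−2nε²) = 32 exp(−2·2189·0.059²).
So c = 2·2189·0.059² = 15.2398.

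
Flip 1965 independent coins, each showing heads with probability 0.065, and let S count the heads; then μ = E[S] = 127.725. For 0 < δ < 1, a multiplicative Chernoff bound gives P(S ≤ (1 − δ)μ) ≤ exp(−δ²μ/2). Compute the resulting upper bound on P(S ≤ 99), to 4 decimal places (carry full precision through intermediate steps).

Write 99 = (1 − δ)μ, so δ = 1 − 99/127.725 = 0.2248972…
Then the exponent is δ²μ/2 = (μ − 99)²/(2μ) = 3.230087.
Bound = exp(−3.230087) = 0.03955.

0.0396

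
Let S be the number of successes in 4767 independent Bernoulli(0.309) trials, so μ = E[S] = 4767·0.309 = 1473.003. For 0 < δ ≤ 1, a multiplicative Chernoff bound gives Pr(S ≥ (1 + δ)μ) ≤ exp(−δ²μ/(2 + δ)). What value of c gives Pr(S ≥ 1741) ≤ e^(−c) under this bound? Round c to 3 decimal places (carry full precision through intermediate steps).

22.347

Write 1741 = (1 + δ)μ, so δ = 1741/1473.003 − 1 = 0.1819392…
Then the exponent is δ²μ/(2 + δ) = (1741 − μ)² / (μ·(2 + δ)) = 22.346710.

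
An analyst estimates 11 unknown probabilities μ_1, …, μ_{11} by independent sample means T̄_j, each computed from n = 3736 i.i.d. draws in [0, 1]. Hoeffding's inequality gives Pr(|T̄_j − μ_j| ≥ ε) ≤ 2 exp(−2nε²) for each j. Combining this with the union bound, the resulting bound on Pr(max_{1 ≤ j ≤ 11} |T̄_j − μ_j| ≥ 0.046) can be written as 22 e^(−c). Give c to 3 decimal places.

15.811

Union bound over the 11 events: Pr(max_{1 ≤ j ≤ 11} |T̄_j − μ_j| ≥ 0.046) ≤ 11·2·exp(−2nε²) = 22 exp(−2·3736·0.046²).
So c = 2·3736·0.046² = 15.8108.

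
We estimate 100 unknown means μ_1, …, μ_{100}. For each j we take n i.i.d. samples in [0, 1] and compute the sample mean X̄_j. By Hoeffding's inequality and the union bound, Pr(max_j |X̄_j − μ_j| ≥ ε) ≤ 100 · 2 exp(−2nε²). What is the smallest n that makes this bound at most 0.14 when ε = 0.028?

Need 2·100·exp(−2nε²) ≤ 0.14, i.e. exp(−2nε²) ≤ 0.14/200.
So 2nε² ≥ ln(200/0.14) = 7.264430.
Hence n ≥ 7.264430/(2·0.028²) = 4632.927.
The smallest integer n is 4633.

4633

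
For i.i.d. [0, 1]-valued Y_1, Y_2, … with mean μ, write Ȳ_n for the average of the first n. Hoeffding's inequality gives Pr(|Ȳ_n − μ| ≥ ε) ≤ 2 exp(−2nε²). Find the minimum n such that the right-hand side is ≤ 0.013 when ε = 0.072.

Require 2·exp(−2nε²) ≤ 0.013, i.e. 2nε² ≥ ln(2/0.013) = 5.035953.
So n ≥ 5.035953 / (2·0.072²) = 485.721.
The smallest integer n is 486.

486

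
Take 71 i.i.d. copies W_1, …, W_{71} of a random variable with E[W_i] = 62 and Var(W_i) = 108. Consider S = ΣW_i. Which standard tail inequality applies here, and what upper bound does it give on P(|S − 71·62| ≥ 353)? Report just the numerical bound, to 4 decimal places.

0.0615

With mean and variance of each term known, Chebyshev's inequality bounds the deviation of the sum (or sample mean).
Var(S) = n·Var(W_i) = 71·108 = 7668.
Chebyshev: P(|S − 71·62| ≥ 353) ≤ Var(S)/353² = 7668/124609 = 0.0615.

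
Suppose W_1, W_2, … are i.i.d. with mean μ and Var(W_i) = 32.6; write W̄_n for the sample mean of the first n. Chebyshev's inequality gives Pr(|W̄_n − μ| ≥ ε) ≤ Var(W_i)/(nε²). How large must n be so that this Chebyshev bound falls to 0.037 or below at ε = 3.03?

96

Require 32.6/(n·3.03²) ≤ 0.037, i.e. n ≥ 32.6/(0.037·3.03²) = 95.969.
The smallest integer n is 96.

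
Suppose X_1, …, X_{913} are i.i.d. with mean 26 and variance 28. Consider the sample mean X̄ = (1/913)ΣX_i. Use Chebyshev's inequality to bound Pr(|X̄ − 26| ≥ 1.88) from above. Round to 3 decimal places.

0.009

Var(X̄) = Var(X_i)/n = 28/913 = 0.030668.
Chebyshev: Pr(|X̄ − 26| ≥ 1.88) ≤ Var(X̄)/(1.88)² = 28/(913·1.88²) = 0.0087.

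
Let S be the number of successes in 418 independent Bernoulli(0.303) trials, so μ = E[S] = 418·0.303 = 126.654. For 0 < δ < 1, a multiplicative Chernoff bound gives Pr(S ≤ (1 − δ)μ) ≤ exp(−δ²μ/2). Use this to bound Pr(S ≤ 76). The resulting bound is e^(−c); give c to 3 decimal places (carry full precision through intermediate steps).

Write 76 = (1 − δ)μ, so δ = 1 − 76/126.654 = 0.39994…
Then the exponent is δ²μ/2 = (μ − 76)²/(2μ) = 10.129280.

10.129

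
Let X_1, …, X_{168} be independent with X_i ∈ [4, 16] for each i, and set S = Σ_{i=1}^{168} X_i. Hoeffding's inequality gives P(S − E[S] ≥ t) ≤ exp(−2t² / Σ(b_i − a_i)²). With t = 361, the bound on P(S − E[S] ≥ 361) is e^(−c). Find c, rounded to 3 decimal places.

Σ(b_i − a_i)² = 168·(12)² = 24192.
c = 2t²/24192 = 2·361²/24192 = 10.7739.

10.774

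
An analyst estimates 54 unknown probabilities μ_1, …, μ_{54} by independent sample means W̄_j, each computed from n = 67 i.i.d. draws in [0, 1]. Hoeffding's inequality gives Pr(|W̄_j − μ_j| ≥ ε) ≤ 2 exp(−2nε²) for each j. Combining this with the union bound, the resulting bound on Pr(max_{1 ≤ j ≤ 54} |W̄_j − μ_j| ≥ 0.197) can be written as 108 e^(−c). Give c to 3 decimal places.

Union bound over the 54 events: Pr(max_{1 ≤ j ≤ 54} |W̄_j − μ_j| ≥ 0.197) ≤ 54·2·exp(−2nε²) = 108 exp(−2·67·0.197²).
So c = 2·67·0.197² = 5.2004.

5.200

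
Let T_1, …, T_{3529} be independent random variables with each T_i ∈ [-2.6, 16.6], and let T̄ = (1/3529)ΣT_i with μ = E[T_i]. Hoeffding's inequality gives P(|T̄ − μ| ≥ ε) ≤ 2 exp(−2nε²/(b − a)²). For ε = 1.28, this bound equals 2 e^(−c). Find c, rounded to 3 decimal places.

31.369

c = 2nε²/(b − a)² = 2·3529·1.28² / 19.2² = 31.3689.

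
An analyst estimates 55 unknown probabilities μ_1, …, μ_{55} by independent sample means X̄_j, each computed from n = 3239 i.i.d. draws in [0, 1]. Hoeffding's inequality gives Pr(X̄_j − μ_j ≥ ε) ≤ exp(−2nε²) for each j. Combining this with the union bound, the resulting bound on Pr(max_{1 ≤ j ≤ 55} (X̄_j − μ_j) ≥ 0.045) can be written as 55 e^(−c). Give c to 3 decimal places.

13.118

Union bound over the 55 events: Pr(max_{1 ≤ j ≤ 55} (X̄_j − μ_j) ≥ 0.045) ≤ 55·exp(−2nε²) = 55 exp(−2·3239·0.045²).
So c = 2·3239·0.045² = 13.1180.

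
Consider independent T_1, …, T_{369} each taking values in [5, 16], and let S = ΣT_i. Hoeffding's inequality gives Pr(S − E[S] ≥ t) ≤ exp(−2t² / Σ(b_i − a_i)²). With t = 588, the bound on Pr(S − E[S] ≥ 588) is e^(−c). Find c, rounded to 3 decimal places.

15.487

Σ(b_i − a_i)² = 369·(11)² = 44649.
c = 2t²/44649 = 2·588²/44649 = 15.4872.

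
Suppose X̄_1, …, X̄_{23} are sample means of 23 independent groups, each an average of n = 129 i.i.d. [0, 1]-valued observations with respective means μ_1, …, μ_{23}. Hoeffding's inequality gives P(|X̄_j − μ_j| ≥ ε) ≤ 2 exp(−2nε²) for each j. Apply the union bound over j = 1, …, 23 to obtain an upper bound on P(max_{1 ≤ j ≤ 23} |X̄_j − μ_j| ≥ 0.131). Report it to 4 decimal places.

Per-experiment Hoeffding bound: 2·exp(−2·129·0.131²) = 2·exp(−4.42754) = 0.023888.
Union bound over 23 events: 23·0.023888 = 0.54942.

0.5494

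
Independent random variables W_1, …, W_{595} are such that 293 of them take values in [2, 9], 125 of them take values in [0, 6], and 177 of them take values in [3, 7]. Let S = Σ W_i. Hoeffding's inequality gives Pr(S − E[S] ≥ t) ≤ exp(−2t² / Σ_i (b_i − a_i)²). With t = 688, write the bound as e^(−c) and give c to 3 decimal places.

Σ(b_i − a_i)² = 293·7² + 125·6² + 177·4² = 21689.
c = 2t² / 21689 = 2·688² / 21689 = 43.6483.

43.648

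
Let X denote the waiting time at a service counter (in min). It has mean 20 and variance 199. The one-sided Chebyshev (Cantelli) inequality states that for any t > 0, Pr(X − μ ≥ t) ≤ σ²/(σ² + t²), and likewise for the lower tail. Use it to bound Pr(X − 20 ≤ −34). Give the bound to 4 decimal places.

0.1469

Here σ² = 199 and t = 34, so σ² + t² = 1355.
Cantelli's bound: 199/1355 = 0.1469.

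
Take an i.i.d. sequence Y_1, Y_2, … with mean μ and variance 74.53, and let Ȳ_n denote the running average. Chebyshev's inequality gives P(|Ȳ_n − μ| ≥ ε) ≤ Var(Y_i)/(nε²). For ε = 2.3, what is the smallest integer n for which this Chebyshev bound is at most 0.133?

106

Require 74.53/(n·2.3²) ≤ 0.133, i.e. n ≥ 74.53/(0.133·2.3²) = 105.931.
The smallest integer n is 106.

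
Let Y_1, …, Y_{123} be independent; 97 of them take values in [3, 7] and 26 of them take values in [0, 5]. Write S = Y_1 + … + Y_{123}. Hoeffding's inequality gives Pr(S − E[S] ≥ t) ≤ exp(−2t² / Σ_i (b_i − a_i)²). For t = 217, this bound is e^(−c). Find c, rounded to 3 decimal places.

42.769

Σ(b_i − a_i)² = 97·4² + 26·5² = 2202.
c = 2t² / 2202 = 2·217² / 2202 = 42.7693.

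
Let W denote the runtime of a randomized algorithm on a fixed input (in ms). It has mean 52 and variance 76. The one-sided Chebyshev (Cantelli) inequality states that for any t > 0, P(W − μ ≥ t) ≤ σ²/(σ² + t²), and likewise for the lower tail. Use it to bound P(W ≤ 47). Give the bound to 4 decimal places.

0.7525

Here σ² = 76 and t = 5, so σ² + t² = 101.
Cantelli's bound: 76/101 = 0.7525.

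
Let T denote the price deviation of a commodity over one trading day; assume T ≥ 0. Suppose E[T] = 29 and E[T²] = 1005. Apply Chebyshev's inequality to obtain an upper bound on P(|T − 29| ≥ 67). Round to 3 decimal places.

0.037

Var(T) = E[T²] − (E[T])² = 1005 − 841 = 164.
Chebyshev's inequality: P(|T − μ| ≥ t) ≤ Var(T)/t² = 164/4489 = 0.0365.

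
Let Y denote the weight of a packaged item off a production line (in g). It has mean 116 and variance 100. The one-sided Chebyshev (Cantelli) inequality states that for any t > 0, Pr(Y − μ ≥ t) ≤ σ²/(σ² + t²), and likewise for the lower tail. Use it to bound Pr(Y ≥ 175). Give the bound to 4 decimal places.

Here σ² = 100 and t = 59, so σ² + t² = 3581.
Cantelli's bound: 100/3581 = 0.0279.

0.0279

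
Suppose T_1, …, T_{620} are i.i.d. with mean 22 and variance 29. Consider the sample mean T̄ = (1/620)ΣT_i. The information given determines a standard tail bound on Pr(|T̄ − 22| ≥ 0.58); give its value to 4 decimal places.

0.1390

With mean and variance of each term known, Chebyshev's inequality bounds the deviation of the sum (or sample mean).
Var(T̄) = Var(T_i)/n = 29/620 = 0.046774.
Chebyshev: Pr(|T̄ − 22| ≥ 0.58) ≤ Var(T̄)/(0.58)² = 29/(620·0.58²) = 0.1390.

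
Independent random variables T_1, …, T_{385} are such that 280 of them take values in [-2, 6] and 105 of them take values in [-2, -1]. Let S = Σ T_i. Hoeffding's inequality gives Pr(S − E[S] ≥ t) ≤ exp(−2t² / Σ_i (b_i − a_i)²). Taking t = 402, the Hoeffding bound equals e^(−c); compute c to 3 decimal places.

Σ(b_i − a_i)² = 280·8² + 105·1² = 18025.
c = 2t² / 18025 = 2·402² / 18025 = 17.9311.

17.931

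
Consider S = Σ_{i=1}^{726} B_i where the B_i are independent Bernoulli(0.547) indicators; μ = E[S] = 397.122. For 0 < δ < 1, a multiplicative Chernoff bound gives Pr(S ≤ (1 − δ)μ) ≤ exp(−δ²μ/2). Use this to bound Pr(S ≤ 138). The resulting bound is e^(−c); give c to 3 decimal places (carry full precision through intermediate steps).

Write 138 = (1 − δ)μ, so δ = 1 − 138/397.122 = 0.6524997…
Then the exponent is δ²μ/2 = (μ − 138)²/(2μ) = 84.538518.

84.539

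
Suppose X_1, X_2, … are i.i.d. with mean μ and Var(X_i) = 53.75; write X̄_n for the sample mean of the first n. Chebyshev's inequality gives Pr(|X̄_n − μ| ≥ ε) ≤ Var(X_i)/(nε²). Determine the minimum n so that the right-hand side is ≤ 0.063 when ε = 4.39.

Require 53.75/(n·4.39²) ≤ 0.063, i.e. n ≥ 53.75/(0.063·4.39²) = 44.270.
The smallest integer n is 45.

45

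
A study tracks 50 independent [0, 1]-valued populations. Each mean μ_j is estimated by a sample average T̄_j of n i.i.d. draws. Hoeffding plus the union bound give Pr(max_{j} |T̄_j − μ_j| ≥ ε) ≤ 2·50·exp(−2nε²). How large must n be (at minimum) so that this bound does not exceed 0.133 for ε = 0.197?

86

Need 2·50·exp(−2nε²) ≤ 0.133, i.e. exp(−2nε²) ≤ 0.133/100.
So 2nε² ≥ ln(100/0.133) = 6.622576.
Hence n ≥ 6.622576/(2·0.197²) = 85.323.
The smallest integer n is 86.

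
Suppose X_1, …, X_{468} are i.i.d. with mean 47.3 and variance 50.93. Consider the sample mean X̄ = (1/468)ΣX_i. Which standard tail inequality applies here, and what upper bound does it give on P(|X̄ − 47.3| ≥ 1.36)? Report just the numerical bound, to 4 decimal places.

0.0588

With mean and variance of each term known, Chebyshev's inequality bounds the deviation of the sum (or sample mean).
Var(X̄) = Var(X_i)/n = 50.93/468 = 0.10882.
Chebyshev: P(|X̄ − 47.3| ≥ 1.36) ≤ Var(X̄)/(1.36)² = 50.93/(468·1.36²) = 0.0588.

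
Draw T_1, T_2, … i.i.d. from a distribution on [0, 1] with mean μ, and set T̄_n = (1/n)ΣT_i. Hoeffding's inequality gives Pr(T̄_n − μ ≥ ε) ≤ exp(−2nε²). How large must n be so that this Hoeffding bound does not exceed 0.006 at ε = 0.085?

Require exp(−2nε²) ≤ 0.006, i.e. 2nε² ≥ ln(1/0.006) = 5.115996.
So n ≥ 5.115996 / (2·0.085²) = 354.048.
The smallest integer n is 355.

355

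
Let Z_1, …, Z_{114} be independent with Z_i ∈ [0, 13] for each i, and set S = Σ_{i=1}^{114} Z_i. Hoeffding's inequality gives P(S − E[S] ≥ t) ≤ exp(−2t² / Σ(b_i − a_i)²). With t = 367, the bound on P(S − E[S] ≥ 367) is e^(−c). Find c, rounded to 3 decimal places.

Σ(b_i − a_i)² = 114·(13)² = 19266.
c = 2t²/19266 = 2·367²/19266 = 13.9820.

13.982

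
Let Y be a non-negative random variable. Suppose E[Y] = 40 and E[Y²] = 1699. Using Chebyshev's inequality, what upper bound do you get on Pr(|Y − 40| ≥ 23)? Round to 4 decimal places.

Var(Y) = E[Y²] − (E[Y])² = 1699 − 1600 = 99.
Chebyshev's inequality: Pr(|Y − μ| ≥ t) ≤ Var(Y)/t² = 99/529 = 0.1871.

0.1871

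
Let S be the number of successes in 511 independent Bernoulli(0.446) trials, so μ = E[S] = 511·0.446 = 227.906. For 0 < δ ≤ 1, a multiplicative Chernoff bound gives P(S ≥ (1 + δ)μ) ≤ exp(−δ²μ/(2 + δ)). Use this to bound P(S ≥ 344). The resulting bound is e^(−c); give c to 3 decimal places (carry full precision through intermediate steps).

Write 344 = (1 + δ)μ, so δ = 344/227.906 − 1 = 0.5093942…
Then the exponent is δ²μ/(2 + δ) = (344 − μ)² / (μ·(2 + δ)) = 23.566490.

23.566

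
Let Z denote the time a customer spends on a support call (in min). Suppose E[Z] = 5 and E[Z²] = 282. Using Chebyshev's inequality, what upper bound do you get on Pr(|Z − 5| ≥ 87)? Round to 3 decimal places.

0.034

Var(Z) = E[Z²] − (E[Z])² = 282 − 25 = 257.
Chebyshev's inequality: Pr(|Z − μ| ≥ t) ≤ Var(Z)/t² = 257/7569 = 0.0340.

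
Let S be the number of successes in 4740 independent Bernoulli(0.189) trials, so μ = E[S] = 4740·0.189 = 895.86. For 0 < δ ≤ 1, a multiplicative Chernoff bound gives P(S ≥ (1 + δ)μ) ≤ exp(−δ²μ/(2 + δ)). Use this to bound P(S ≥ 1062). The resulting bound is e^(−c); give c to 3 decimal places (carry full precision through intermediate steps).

14.098

Write 1062 = (1 + δ)μ, so δ = 1062/895.86 − 1 = 0.1854531…
Then the exponent is δ²μ/(2 + δ) = (1062 − μ)² / (μ·(2 + δ)) = 14.098301.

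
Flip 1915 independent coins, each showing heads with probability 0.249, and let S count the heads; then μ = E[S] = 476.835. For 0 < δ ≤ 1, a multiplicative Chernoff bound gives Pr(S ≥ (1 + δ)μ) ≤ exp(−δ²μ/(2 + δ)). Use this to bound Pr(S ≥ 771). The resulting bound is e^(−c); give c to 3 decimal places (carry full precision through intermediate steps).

Write 771 = (1 + δ)μ, so δ = 771/476.835 − 1 = 0.6169115…
Then the exponent is δ²μ/(2 + δ) = (771 − μ)² / (μ·(2 + δ)) = 69.346546.

69.347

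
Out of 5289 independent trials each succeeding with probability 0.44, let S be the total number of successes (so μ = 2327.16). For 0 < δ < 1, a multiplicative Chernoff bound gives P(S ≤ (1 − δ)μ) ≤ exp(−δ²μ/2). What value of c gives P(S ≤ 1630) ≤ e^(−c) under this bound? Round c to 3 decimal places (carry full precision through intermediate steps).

Write 1630 = (1 − δ)μ, so δ = 1 − 1630/2327.16 = 0.2995754…
Then the exponent is δ²μ/2 = (μ − 1630)²/(2μ) = 104.426010.

104.426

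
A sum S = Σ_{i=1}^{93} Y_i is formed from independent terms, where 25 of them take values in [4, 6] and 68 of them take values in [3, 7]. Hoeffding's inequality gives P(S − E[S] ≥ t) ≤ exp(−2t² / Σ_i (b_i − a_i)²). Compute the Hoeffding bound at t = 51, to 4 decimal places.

0.0125

Σ(b_i − a_i)² = 25·2² + 68·4² = 1188.
Exponent = 2·51² / 1188 = 4.37879.
Bound = exp(−4.37879) = 0.01254.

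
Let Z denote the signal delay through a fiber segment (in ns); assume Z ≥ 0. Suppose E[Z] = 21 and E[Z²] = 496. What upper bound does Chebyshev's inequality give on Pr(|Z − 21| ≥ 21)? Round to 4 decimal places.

Var(Z) = E[Z²] − (E[Z])² = 496 − 441 = 55.
Chebyshev's inequality: Pr(|Z − μ| ≥ t) ≤ Var(Z)/t² = 55/441 = 0.1247.

0.1247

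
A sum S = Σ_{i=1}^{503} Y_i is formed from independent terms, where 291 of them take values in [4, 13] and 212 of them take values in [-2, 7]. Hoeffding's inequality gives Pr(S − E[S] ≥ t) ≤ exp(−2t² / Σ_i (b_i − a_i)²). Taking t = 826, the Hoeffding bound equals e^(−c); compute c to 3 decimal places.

Σ(b_i − a_i)² = 291·9² + 212·9² = 40743.
c = 2t² / 40743 = 2·826² / 40743 = 33.4917.

33.492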